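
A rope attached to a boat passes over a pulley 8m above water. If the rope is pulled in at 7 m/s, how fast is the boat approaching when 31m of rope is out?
217√897/897 ≈ 7.245 m/s

rope² = x² + 8²
x = √(31² - 8²) = √897
dx/dt = (rope/x) · d(rope)/dt = (31/√897) · (-7) = -217√897/897 m/s
The boat approaches at 217√897/897 ≈ 7.245 m/s.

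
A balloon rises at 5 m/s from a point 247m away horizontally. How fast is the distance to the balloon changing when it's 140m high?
700√80609/80609 ≈ 2.466 m/s

z² = 247² + y²
z = √(247² + 140²) = √80609
dz/dt = y/z · dy/dt = 140/√80609 · 5 = 700√80609/80609 ≈ 2.466 m/s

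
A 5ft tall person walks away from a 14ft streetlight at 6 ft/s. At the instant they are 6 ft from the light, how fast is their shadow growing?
10/3 ft/s

By similar triangles: 14/(x+s) = 5/s
Solving: s = 5x/9
ds/dt = 5/9 · dx/dt = 5/9 · 6 = 10/3 ft/s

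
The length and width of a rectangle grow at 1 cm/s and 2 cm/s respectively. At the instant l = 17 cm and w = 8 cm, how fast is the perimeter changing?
6 cm/s

P = 2(l + w)
dP/dt = 2(dl/dt + dw/dt) = 2(1 + 2) = 6 cm/s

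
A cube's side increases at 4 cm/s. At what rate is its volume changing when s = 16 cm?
3072 cm³/s

V = s³
dV/dt = 3s² · ds/dt = 3·16²·4 = 3072 cm³/s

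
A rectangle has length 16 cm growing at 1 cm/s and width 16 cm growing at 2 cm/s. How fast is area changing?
48 cm²/s

A = lw
dA/dt = w·dl/dt + l·dw/dt = 16·1 + 16·2 = 48 cm²/s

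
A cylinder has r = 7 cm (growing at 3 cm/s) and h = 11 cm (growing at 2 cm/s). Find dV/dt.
560π cm³/s

V = πr²h
dV/dt = 2πrh·dr/dt + πr²·dh/dt
= 2π(7)(11)(3) + π(7)²(2)
= 560π cm³/s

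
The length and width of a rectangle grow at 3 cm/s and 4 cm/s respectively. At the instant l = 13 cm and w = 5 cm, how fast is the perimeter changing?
14 cm/s

P = 2(l + w)
dP/dt = 2(dl/dt + dw/dt) = 2(3 + 4) = 14 cm/s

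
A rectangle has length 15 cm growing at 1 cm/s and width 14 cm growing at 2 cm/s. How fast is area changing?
44 cm²/s

A = lw
dA/dt = w·dl/dt + l·dw/dt = 14·1 + 15·2 = 44 cm²/s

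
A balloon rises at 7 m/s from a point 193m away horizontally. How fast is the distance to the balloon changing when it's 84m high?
588√44305/44305 ≈ 2.794 m/s

z² = 193² + y²
z = √(193² + 84²) = √44305
dz/dt = y/z · dy/dt = 84/√44305 · 7 = 588√44305/44305 ≈ 2.794 m/s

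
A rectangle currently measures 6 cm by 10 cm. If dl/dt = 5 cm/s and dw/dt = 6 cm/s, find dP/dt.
22 cm/s

P = 2(l + w)
dP/dt = 2(dl/dt + dw/dt) = 2(5 + 6) = 22 cm/s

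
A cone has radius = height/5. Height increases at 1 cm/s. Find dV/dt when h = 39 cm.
1521π/25 cm³/s

V = (1/3)π(h/5)²h = πh³/75
dV/dt = πh²/25 · 1
At h = 39: dV/dt = 1521π/25 cm³/s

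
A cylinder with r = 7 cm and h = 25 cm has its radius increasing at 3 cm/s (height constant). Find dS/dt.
234π cm²/s

S = 2πrh + 2πr² (lateral + bases)
dS/dt = (2πh + 4πr)·dr/dt = (2π·25 + 4π·7)·3
= 234π cm²/s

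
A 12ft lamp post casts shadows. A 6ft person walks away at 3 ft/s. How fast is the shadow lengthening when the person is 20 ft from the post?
3 ft/s

By similar triangles: 12/(x+s) = 6/s
Solving: s = 6x/6
ds/dt = 6/6 · dx/dt = 1 · 3 = 3 ft/s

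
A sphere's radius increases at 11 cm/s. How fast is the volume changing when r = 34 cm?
50864π cm³/s

V = (4/3)πr³
dV/dt = dV/dr · dr/dt = 4πr² · 11
At r = 34: dV/dt = 50864π cm³/s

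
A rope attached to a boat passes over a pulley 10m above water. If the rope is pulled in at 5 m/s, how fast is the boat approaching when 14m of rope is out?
35√6/12 ≈ 7.144 m/s

rope² = x² + 10²
x = √(14² - 10²) = 4√6
dx/dt = (rope/x) · d(rope)/dt = (14/(4√6)) · (-5) = -35√6/12 m/s
The boat approaches at 35√6/12 ≈ 7.144 m/s.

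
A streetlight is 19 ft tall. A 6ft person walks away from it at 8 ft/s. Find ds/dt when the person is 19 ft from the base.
48/13 ft/s

By similar triangles: 19/(x+s) = 6/s
Solving: s = 6x/13
ds/dt = 6/13 · dx/dt = 6/13 · 8 = 48/13 ft/s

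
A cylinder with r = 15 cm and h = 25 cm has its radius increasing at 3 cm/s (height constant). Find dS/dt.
330π cm²/s

S = 2πrh + 2πr² (lateral + bases)
dS/dt = (2πh + 4πr)·dr/dt = (2π·25 + 4π·15)·3
= 330π cm²/s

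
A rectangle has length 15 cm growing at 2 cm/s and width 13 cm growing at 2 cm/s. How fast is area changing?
56 cm²/s

A = lw
dA/dt = w·dl/dt + l·dw/dt = 13·2 + 15·2 = 56 cm²/s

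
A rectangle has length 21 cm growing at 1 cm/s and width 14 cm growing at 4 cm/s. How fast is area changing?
98 cm²/s

A = lw
dA/dt = w·dl/dt + l·dw/dt = 14·1 + 21·4 = 98 cm²/s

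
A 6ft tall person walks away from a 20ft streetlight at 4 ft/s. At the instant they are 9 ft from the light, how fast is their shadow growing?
12/7 ft/s

By similar triangles: 20/(x+s) = 6/s
Solving: s = 6x/14
ds/dt = 6/14 · dx/dt = 3/7 · 4 = 12/7 ft/s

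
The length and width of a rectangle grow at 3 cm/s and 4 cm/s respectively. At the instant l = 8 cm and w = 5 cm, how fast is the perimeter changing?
14 cm/s

P = 2(l + w)
dP/dt = 2(dl/dt + dw/dt) = 2(3 + 4) = 14 cm/s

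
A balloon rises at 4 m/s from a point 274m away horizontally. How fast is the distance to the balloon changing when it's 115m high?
460√88301/88301 ≈ 1.548 m/s

z² = 274² + y²
z = √(274² + 115²) = √88301
dz/dt = y/z · dy/dt = 115/√88301 · 4 = 460√88301/88301 ≈ 1.548 m/s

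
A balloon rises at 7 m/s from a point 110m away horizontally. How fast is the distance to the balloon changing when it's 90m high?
63√202/202 ≈ 4.433 m/s

z² = 110² + y²
z = √(110² + 90²) = 10√202
dz/dt = y/z · dy/dt = 90/(10√202) · 7 = 63√202/202 ≈ 4.433 m/s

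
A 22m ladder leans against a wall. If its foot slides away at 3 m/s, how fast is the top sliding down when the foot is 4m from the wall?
2√13/13 ≈ 0.5547 m/s

x² + y² = 22²
2x·dx/dt + 2y·dy/dt = 0
dy/dt = -x/y · dx/dt = -4/(6√13) · 3 = -2√13/13 m/s
The top is descending at 2√13/13 ≈ 0.5547 m/s.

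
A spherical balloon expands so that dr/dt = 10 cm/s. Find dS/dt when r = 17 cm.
1360π cm²/s

S = 4πr²
dS/dt = dS/dr · dr/dt = 8πr · 10
At r = 17: dS/dt = 1360π cm²/s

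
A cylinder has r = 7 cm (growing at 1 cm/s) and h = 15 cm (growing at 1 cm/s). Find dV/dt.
259π cm³/s

V = πr²h
dV/dt = 2πrh·dr/dt + πr²·dh/dt
= 2π(7)(15)(1) + π(7)²(1)
= 259π cm³/s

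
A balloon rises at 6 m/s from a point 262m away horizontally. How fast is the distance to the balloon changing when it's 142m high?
213√22202/11101 ≈ 2.859 m/s

z² = 262² + y²
z = √(262² + 142²) = 2√22202
dz/dt = y/z · dy/dt = 142/(2√22202) · 6 = 213√22202/11101 ≈ 2.859 m/s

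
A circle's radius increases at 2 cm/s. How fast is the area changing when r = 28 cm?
112π cm²/s

A = πr²
dA/dt = 2πr · dr/dt = 2π(28)(2) = 112π cm²/s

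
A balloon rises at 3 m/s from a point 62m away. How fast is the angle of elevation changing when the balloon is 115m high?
0.010897 rad/s

tan(θ) = y/62
sec²(θ) · dθ/dt = (1/62) · dy/dt
dθ/dt = cos²(θ)/62 · 3 = 62/(62² + 115²) · 3
dθ/dt = 0.010897 rad/s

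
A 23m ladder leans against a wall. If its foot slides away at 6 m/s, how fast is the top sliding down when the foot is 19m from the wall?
19√42/14 ≈ 8.795 m/s

x² + y² = 23²
2x·dx/dt + 2y·dy/dt = 0
dy/dt = -x/y · dx/dt = -19/(2√42) · 6 = -19√42/14 m/s
The top is descending at 19√42/14 ≈ 8.795 m/s.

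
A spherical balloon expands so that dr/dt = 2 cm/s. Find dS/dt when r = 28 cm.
448π cm²/s

S = 4πr²
dS/dt = dS/dr · dr/dt = 8πr · 2
At r = 28: dS/dt = 448π cm²/s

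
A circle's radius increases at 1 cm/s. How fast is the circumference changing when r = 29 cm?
2π cm/s

C = 2πr
dC/dt = 2π · dr/dt = 2π · 1 = 2π cm/s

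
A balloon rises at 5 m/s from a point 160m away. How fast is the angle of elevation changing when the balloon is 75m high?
0.02562 rad/s

tan(θ) = y/160
sec²(θ) · dθ/dt = (1/160) · dy/dt
dθ/dt = cos²(θ)/160 · 5 = 160/(160² + 75²) · 5
dθ/dt = 0.02562 rad/s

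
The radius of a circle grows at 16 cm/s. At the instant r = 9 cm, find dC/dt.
32π cm/s

C = 2πr
dC/dt = 2π · dr/dt = 2π · 16 = 32π cm/s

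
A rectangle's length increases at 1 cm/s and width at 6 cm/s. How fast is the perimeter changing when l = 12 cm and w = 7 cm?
14 cm/s

P = 2(l + w)
dP/dt = 2(dl/dt + dw/dt) = 2(1 + 6) = 14 cm/s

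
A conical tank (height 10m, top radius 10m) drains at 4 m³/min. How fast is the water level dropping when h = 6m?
1/(9π) ≈ 0.03537 m/min

r/h = 10/10, so r = h
V = (1/3)πr²h = (1/3)π(h)²h = (1/3)πh³
dV/dh = πh²
dh/dt = (dV/dt)/(dV/dh) = -4/(π·6²) = -1/(9π) m/min
The level is dropping at 1/(9π) ≈ 0.03537 m/min.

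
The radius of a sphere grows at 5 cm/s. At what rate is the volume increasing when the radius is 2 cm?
80π cm³/s

V = (4/3)πr³
dV/dt = dV/dr · dr/dt = 4πr² · 5
At r = 2: dV/dt = 80π cm³/s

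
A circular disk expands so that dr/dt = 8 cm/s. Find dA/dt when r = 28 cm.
448π cm²/s

A = πr²
dA/dt = 2πr · dr/dt = 2π(28)(8) = 448π cm²/s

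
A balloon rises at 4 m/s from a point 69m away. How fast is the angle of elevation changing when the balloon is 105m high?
0.017484 rad/s

tan(θ) = y/69
sec²(θ) · dθ/dt = (1/69) · dy/dt
dθ/dt = cos²(θ)/69 · 4 = 69/(69² + 105²) · 4
dθ/dt = 0.017484 rad/s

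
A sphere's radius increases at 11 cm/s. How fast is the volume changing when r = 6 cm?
1584π cm³/s

V = (4/3)πr³
dV/dt = dV/dr · dr/dt = 4πr² · 11
At r = 6: dV/dt = 1584π cm³/s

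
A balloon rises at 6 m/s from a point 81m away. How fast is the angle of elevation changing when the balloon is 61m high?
0.047267 rad/s

tan(θ) = y/81
sec²(θ) · dθ/dt = (1/81) · dy/dt
dθ/dt = cos²(θ)/81 · 6 = 81/(81² + 61²) · 6
dθ/dt = 0.047267 rad/s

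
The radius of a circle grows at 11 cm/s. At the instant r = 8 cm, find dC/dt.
22π cm/s

C = 2πr
dC/dt = 2π · dr/dt = 2π · 11 = 22π cm/s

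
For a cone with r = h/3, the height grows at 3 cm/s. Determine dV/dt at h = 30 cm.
300π cm³/s

V = (1/3)π(h/3)²h = πh³/27
dV/dt = πh²/9 · 3
At h = 30: dV/dt = 300π cm³/s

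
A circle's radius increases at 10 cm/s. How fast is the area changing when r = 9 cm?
180π cm²/s

A = πr²
dA/dt = 2πr · dr/dt = 2π(9)(10) = 180π cm²/s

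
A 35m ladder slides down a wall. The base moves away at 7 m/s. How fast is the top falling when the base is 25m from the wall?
35√6/12 ≈ 7.144 m/s

x² + y² = 35²
2x·dx/dt + 2y·dy/dt = 0
dy/dt = -x/y · dx/dt = -25/(10√6) · 7 = -35√6/12 m/s
The top is descending at 35√6/12 ≈ 7.144 m/s.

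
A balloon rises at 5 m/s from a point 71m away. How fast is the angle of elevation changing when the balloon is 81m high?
0.030598 rad/s

tan(θ) = y/71
sec²(θ) · dθ/dt = (1/71) · dy/dt
dθ/dt = cos²(θ)/71 · 5 = 71/(71² + 81²) · 5
dθ/dt = 0.030598 rad/s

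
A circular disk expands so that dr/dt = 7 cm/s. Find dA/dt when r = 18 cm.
252π cm²/s

A = πr²
dA/dt = 2πr · dr/dt = 2π(18)(7) = 252π cm²/s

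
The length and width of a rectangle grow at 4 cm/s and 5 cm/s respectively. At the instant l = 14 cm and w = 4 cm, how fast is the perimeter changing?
18 cm/s

P = 2(l + w)
dP/dt = 2(dl/dt + dw/dt) = 2(4 + 5) = 18 cm/s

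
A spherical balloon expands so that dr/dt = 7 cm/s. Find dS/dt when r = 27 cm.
1512π cm²/s

S = 4πr²
dS/dt = dS/dr · dr/dt = 8πr · 7
At r = 27: dS/dt = 1512π cm²/s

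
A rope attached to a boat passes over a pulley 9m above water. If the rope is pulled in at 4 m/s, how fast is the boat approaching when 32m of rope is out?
128√943/943 ≈ 4.168 m/s

rope² = x² + 9²
x = √(32² - 9²) = √943
dx/dt = (rope/x) · d(rope)/dt = (32/√943) · (-4) = -128√943/943 m/s
The boat approaches at 128√943/943 ≈ 4.168 m/s.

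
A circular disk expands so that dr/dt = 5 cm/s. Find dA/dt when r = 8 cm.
80π cm²/s

A = πr²
dA/dt = 2πr · dr/dt = 2π(8)(5) = 80π cm²/s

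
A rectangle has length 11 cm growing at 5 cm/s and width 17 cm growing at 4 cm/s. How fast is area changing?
129 cm²/s

A = lw
dA/dt = w·dl/dt + l·dw/dt = 17·5 + 11·4 = 129 cm²/s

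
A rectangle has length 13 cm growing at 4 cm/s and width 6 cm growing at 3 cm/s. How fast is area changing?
63 cm²/s

A = lw
dA/dt = w·dl/dt + l·dw/dt = 6·4 + 13·3 = 63 cm²/s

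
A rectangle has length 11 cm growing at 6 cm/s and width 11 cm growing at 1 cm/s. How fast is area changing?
77 cm²/s

A = lw
dA/dt = w·dl/dt + l·dw/dt = 11·6 + 11·1 = 77 cm²/s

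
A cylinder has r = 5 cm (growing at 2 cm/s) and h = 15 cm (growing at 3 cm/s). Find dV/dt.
375π cm³/s

V = πr²h
dV/dt = 2πrh·dr/dt + πr²·dh/dt
= 2π(5)(15)(2) + π(5)²(3)
= 375π cm³/s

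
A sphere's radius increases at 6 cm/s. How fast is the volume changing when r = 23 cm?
12696π cm³/s

V = (4/3)πr³
dV/dt = dV/dr · dr/dt = 4πr² · 6
At r = 23: dV/dt = 12696π cm³/s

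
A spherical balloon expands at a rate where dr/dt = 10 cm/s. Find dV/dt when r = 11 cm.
4840π cm³/s

V = (4/3)πr³
dV/dt = dV/dr · dr/dt = 4πr² · 10
At r = 11: dV/dt = 4840π cm³/s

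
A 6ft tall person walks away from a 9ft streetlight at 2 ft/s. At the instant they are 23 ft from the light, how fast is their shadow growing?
4 ft/s

By similar triangles: 9/(x+s) = 6/s
Solving: s = 6x/3
ds/dt = 6/3 · dx/dt = 2 · 2 = 4 ft/s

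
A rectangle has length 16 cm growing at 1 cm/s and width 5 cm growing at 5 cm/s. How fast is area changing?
85 cm²/s

A = lw
dA/dt = w·dl/dt + l·dw/dt = 5·1 + 16·5 = 85 cm²/s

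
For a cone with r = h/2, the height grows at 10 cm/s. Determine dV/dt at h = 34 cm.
2890π cm³/s

V = (1/3)π(h/2)²h = πh³/12
dV/dt = πh²/4 · 10
At h = 34: dV/dt = 2890π cm³/s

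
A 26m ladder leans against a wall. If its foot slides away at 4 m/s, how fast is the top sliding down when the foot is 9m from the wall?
36√595/595 ≈ 1.476 m/s

x² + y² = 26²
2x·dx/dt + 2y·dy/dt = 0
dy/dt = -x/y · dx/dt = -9/√595 · 4 = -36√595/595 m/s
The top is descending at 36√595/595 ≈ 1.476 m/s.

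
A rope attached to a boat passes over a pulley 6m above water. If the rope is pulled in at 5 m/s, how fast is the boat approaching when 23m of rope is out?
115√493/493 ≈ 5.179 m/s

rope² = x² + 6²
x = √(23² - 6²) = √493
dx/dt = (rope/x) · d(rope)/dt = (23/√493) · (-5) = -115√493/493 m/s
The boat approaches at 115√493/493 ≈ 5.179 m/s.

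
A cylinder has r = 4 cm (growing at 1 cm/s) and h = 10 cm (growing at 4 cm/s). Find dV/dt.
144π cm³/s

V = πr²h
dV/dt = 2πrh·dr/dt + πr²·dh/dt
= 2π(4)(10)(1) + π(4)²(4)
= 144π cm³/s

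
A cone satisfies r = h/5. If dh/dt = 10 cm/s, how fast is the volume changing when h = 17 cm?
578π/5 cm³/s

V = (1/3)π(h/5)²h = πh³/75
dV/dt = πh²/25 · 10
At h = 17: dV/dt = 578π/5 cm³/s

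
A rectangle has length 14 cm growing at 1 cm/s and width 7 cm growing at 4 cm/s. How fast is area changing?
63 cm²/s

A = lw
dA/dt = w·dl/dt + l·dw/dt = 7·1 + 14·4 = 63 cm²/s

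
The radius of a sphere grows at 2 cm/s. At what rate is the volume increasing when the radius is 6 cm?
288π cm³/s

V = (4/3)πr³
dV/dt = dV/dr · dr/dt = 4πr² · 2
At r = 6: dV/dt = 288π cm³/s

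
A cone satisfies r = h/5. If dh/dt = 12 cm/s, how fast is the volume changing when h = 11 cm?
1452π/25 cm³/s

V = (1/3)π(h/5)²h = πh³/75
dV/dt = πh²/25 · 12
At h = 11: dV/dt = 1452π/25 cm³/s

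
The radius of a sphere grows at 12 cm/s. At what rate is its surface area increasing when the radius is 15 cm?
1440π cm²/s

S = 4πr²
dS/dt = dS/dr · dr/dt = 8πr · 12
At r = 15: dS/dt = 1440π cm²/s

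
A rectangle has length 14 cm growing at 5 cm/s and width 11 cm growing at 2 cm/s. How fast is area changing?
83 cm²/s

A = lw
dA/dt = w·dl/dt + l·dw/dt = 11·5 + 14·2 = 83 cm²/s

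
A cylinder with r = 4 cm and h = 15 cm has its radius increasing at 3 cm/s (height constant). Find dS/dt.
138π cm²/s

S = 2πrh + 2πr² (lateral + bases)
dS/dt = (2πh + 4πr)·dr/dt = (2π·15 + 4π·4)·3
= 138π cm²/s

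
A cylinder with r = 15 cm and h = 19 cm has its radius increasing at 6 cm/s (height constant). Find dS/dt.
588π cm²/s

S = 2πrh + 2πr² (lateral + bases)
dS/dt = (2πh + 4πr)·dr/dt = (2π·19 + 4π·15)·6
= 588π cm²/s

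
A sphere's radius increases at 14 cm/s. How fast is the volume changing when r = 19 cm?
20216π cm³/s

V = (4/3)πr³
dV/dt = dV/dr · dr/dt = 4πr² · 14
At r = 19: dV/dt = 20216π cm³/s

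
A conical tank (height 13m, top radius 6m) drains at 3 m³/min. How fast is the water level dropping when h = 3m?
169/(108π) ≈ 0.4981 m/min

r/h = 6/13, so r = (6/13)h
V = (1/3)πr²h = (1/3)π((6/13)h)²h = (12/169)πh³
dV/dh = (36/169)πh²
dh/dt = (dV/dt)/(dV/dh) = -3/((36/169)π·3²) = -169/(108π) m/min
The level is dropping at 169/(108π) ≈ 0.4981 m/min.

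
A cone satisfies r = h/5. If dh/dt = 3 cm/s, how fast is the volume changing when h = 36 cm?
3888π/25 cm³/s

V = (1/3)π(h/5)²h = πh³/75
dV/dt = πh²/25 · 3
At h = 36: dV/dt = 3888π/25 cm³/s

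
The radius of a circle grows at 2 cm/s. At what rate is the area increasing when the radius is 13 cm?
52π cm²/s

A = πr²
dA/dt = 2πr · dr/dt = 2π(13)(2) = 52π cm²/s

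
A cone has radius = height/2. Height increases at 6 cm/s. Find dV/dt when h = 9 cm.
243π/2 cm³/s

V = (1/3)π(h/2)²h = πh³/12
dV/dt = πh²/4 · 6
At h = 9: dV/dt = 243π/2 cm³/s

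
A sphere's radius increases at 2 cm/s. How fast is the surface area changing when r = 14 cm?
224π cm²/s

S = 4πr²
dS/dt = dS/dr · dr/dt = 8πr · 2
At r = 14: dS/dt = 224π cm²/s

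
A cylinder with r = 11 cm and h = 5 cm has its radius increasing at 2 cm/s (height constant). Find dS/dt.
108π cm²/s

S = 2πrh + 2πr² (lateral + bases)
dS/dt = (2πh + 4πr)·dr/dt = (2π·5 + 4π·11)·2
= 108π cm²/s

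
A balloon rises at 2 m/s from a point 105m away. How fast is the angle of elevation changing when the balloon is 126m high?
0.007806 rad/s

tan(θ) = y/105
sec²(θ) · dθ/dt = (1/105) · dy/dt
dθ/dt = cos²(θ)/105 · 2 = 105/(105² + 126²) · 2
dθ/dt = 0.007806 rad/s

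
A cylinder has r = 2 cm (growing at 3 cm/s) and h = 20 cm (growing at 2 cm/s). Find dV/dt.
248π cm³/s

V = πr²h
dV/dt = 2πrh·dr/dt + πr²·dh/dt
= 2π(2)(20)(3) + π(2)²(2)
= 248π cm³/s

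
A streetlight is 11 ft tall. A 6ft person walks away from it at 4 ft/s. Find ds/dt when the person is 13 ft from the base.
24/5 ft/s

By similar triangles: 11/(x+s) = 6/s
Solving: s = 6x/5
ds/dt = 6/5 · dx/dt = 6/5 · 4 = 24/5 ft/s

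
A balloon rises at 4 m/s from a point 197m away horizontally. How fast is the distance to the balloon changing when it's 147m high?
294√60418/30209 ≈ 2.392 m/s

z² = 197² + y²
z = √(197² + 147²) = √60418
dz/dt = y/z · dy/dt = 147/√60418 · 4 = 294√60418/30209 ≈ 2.392 m/s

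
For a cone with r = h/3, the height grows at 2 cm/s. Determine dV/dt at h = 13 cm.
338π/9 cm³/s

V = (1/3)π(h/3)²h = πh³/27
dV/dt = πh²/9 · 2
At h = 13: dV/dt = 338π/9 cm³/s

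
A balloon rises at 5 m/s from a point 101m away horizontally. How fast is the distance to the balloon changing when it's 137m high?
137√28970/5794 ≈ 4.025 m/s

z² = 101² + y²
z = √(101² + 137²) = √28970
dz/dt = y/z · dy/dt = 137/√28970 · 5 = 137√28970/5794 ≈ 4.025 m/s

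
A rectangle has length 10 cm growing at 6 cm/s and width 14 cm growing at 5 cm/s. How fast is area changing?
134 cm²/s

A = lw
dA/dt = w·dl/dt + l·dw/dt = 14·6 + 10·5 = 134 cm²/s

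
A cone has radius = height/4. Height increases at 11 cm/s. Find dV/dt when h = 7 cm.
539π/16 cm³/s

V = (1/3)π(h/4)²h = πh³/48
dV/dt = πh²/16 · 11
At h = 7: dV/dt = 539π/16 cm³/s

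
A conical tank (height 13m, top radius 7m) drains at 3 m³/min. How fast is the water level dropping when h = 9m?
169/(1323π) ≈ 0.04066 m/min

r/h = 7/13, so r = (7/13)h
V = (1/3)πr²h = (1/3)π((7/13)h)²h = (49/507)πh³
dV/dh = (49/169)πh²
dh/dt = (dV/dt)/(dV/dh) = -3/((49/169)π·9²) = -169/(1323π) m/min
The level is dropping at 169/(1323π) ≈ 0.04066 m/min.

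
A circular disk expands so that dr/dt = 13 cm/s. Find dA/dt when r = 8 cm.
208π cm²/s

A = πr²
dA/dt = 2πr · dr/dt = 2π(8)(13) = 208π cm²/s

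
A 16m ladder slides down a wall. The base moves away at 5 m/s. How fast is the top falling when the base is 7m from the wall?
35√23/69 ≈ 2.433 m/s

x² + y² = 16²
2x·dx/dt + 2y·dy/dt = 0
dy/dt = -x/y · dx/dt = -7/(3√23) · 5 = -35√23/69 m/s
The top is descending at 35√23/69 ≈ 2.433 m/s.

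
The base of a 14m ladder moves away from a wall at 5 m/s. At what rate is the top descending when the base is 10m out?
25√6/12 ≈ 5.103 m/s

x² + y² = 14²
2x·dx/dt + 2y·dy/dt = 0
dy/dt = -x/y · dx/dt = -10/(4√6) · 5 = -25√6/12 m/s
The top is descending at 25√6/12 ≈ 5.103 m/s.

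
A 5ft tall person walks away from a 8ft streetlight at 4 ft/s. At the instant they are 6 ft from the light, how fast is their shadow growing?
20/3 ft/s

By similar triangles: 8/(x+s) = 5/s
Solving: s = 5x/3
ds/dt = 5/3 · dx/dt = 5/3 · 4 = 20/3 ft/s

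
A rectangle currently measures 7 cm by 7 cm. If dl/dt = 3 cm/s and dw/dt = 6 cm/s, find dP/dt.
18 cm/s

P = 2(l + w)
dP/dt = 2(dl/dt + dw/dt) = 2(3 + 6) = 18 cm/s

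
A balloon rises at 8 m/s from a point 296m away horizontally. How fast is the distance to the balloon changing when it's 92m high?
184√6005/6005 ≈ 2.374 m/s

z² = 296² + y²
z = √(296² + 92²) = 4√6005
dz/dt = y/z · dy/dt = 92/(4√6005) · 8 = 184√6005/6005 ≈ 2.374 m/s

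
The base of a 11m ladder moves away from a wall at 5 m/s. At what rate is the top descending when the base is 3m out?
15√7/28 ≈ 1.417 m/s

x² + y² = 11²
2x·dx/dt + 2y·dy/dt = 0
dy/dt = -x/y · dx/dt = -3/(4√7) · 5 = -15√7/28 m/s
The top is descending at 15√7/28 ≈ 1.417 m/s.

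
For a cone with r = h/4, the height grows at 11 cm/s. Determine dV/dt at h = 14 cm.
539π/4 cm³/s

V = (1/3)π(h/4)²h = πh³/48
dV/dt = πh²/16 · 11
At h = 14: dV/dt = 539π/4 cm³/s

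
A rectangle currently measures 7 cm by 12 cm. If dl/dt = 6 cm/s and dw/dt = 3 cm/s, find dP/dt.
18 cm/s

P = 2(l + w)
dP/dt = 2(dl/dt + dw/dt) = 2(6 + 3) = 18 cm/s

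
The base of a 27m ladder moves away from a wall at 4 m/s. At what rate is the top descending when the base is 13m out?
13√35/35 ≈ 2.197 m/s

x² + y² = 27²
2x·dx/dt + 2y·dy/dt = 0
dy/dt = -x/y · dx/dt = -13/(4√35) · 4 = -13√35/35 m/s
The top is descending at 13√35/35 ≈ 2.197 m/s.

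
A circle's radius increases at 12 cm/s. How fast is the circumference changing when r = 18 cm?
24π cm/s

C = 2πr
dC/dt = 2π · dr/dt = 2π · 12 = 24π cm/s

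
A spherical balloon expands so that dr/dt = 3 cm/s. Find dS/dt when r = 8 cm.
192π cm²/s

S = 4πr²
dS/dt = dS/dr · dr/dt = 8πr · 3
At r = 8: dS/dt = 192π cm²/s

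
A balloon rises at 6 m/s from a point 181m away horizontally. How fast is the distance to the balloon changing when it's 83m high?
249√1586/3965 ≈ 2.501 m/s

z² = 181² + y²
z = √(181² + 83²) = 5√1586
dz/dt = y/z · dy/dt = 83/(5√1586) · 6 = 249√1586/3965 ≈ 2.501 m/s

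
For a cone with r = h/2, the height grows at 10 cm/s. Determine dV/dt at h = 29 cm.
4205π/2 cm³/s

V = (1/3)π(h/2)²h = πh³/12
dV/dt = πh²/4 · 10
At h = 29: dV/dt = 4205π/2 cm³/s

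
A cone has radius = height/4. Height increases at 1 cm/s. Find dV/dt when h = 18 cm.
81π/4 cm³/s

V = (1/3)π(h/4)²h = πh³/48
dV/dt = πh²/16 · 1
At h = 18: dV/dt = 81π/4 cm³/s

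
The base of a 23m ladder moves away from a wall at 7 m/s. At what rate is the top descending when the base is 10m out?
70√429/429 ≈ 3.38 m/s

x² + y² = 23²
2x·dx/dt + 2y·dy/dt = 0
dy/dt = -x/y · dx/dt = -10/√429 · 7 = -70√429/429 m/s
The top is descending at 70√429/429 ≈ 3.38 m/s.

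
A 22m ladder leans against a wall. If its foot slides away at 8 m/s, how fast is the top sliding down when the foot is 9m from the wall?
72√403/403 ≈ 3.587 m/s

x² + y² = 22²
2x·dx/dt + 2y·dy/dt = 0
dy/dt = -x/y · dx/dt = -9/√403 · 8 = -72√403/403 m/s
The top is descending at 72√403/403 ≈ 3.587 m/s.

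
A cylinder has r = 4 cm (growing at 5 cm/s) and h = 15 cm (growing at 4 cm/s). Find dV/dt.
664π cm³/s

V = πr²h
dV/dt = 2πrh·dr/dt + πr²·dh/dt
= 2π(4)(15)(5) + π(4)²(4)
= 664π cm³/s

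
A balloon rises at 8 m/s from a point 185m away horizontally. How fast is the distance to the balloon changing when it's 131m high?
524√51386/25693 ≈ 4.623 m/s

z² = 185² + y²
z = √(185² + 131²) = √51386
dz/dt = y/z · dy/dt = 131/√51386 · 8 = 524√51386/25693 ≈ 4.623 m/s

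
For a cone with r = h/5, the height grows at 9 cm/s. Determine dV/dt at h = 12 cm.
1296π/25 cm³/s

V = (1/3)π(h/5)²h = πh³/75
dV/dt = πh²/25 · 9
At h = 12: dV/dt = 1296π/25 cm³/s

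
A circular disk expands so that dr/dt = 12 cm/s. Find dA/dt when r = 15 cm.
360π cm²/s

A = πr²
dA/dt = 2πr · dr/dt = 2π(15)(12) = 360π cm²/s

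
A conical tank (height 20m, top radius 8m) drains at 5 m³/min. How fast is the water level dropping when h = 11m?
125/(484π) ≈ 0.08221 m/min

r/h = 8/20, so r = (2/5)h
V = (1/3)πr²h = (1/3)π((2/5)h)²h = (4/75)πh³
dV/dh = (4/25)πh²
dh/dt = (dV/dt)/(dV/dh) = -5/((4/25)π·11²) = -125/(484π) m/min
The level is dropping at 125/(484π) ≈ 0.08221 m/min.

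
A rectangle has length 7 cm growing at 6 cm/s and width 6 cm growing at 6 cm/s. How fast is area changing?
78 cm²/s

A = lw
dA/dt = w·dl/dt + l·dw/dt = 6·6 + 7·6 = 78 cm²/s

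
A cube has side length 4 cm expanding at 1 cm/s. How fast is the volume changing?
48 cm³/s

V = s³
dV/dt = 3s² · ds/dt = 3·4²·1 = 48 cm³/s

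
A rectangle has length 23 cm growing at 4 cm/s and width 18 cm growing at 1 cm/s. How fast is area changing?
95 cm²/s

A = lw
dA/dt = w·dl/dt + l·dw/dt = 18·4 + 23·1 = 95 cm²/s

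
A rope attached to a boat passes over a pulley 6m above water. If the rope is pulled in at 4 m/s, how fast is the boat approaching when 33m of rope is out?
44√13/39 ≈ 4.068 m/s

rope² = x² + 6²
x = √(33² - 6²) = 9√13
dx/dt = (rope/x) · d(rope)/dt = (33/(9√13)) · (-4) = -44√13/39 m/s
The boat approaches at 44√13/39 ≈ 4.068 m/s.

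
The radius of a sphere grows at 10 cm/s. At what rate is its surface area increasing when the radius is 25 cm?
2000π cm²/s

S = 4πr²
dS/dt = dS/dr · dr/dt = 8πr · 10
At r = 25: dS/dt = 2000π cm²/s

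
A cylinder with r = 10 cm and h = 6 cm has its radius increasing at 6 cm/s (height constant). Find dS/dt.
312π cm²/s

S = 2πrh + 2πr² (lateral + bases)
dS/dt = (2πh + 4πr)·dr/dt = (2π·6 + 4π·10)·6
= 312π cm²/s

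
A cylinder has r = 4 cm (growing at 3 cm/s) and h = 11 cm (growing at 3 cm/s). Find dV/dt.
312π cm³/s

V = πr²h
dV/dt = 2πrh·dr/dt + πr²·dh/dt
= 2π(4)(11)(3) + π(4)²(3)
= 312π cm³/s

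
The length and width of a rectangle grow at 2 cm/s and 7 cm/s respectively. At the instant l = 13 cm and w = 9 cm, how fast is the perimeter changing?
18 cm/s

P = 2(l + w)
dP/dt = 2(dl/dt + dw/dt) = 2(2 + 7) = 18 cm/s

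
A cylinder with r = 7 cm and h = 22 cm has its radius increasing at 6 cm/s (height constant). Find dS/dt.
432π cm²/s

S = 2πrh + 2πr² (lateral + bases)
dS/dt = (2πh + 4πr)·dr/dt = (2π·22 + 4π·7)·6
= 432π cm²/s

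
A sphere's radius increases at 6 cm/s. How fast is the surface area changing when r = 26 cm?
1248π cm²/s

S = 4πr²
dS/dt = dS/dr · dr/dt = 8πr · 6
At r = 26: dS/dt = 1248π cm²/s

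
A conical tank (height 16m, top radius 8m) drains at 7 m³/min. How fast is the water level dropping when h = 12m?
7/(36π) ≈ 0.06189 m/min

r/h = 8/16, so r = (1/2)h
V = (1/3)πr²h = (1/3)π((1/2)h)²h = (1/12)πh³
dV/dh = (1/4)πh²
dh/dt = (dV/dt)/(dV/dh) = -7/((1/4)π·12²) = -7/(36π) m/min
The level is dropping at 7/(36π) ≈ 0.06189 m/min.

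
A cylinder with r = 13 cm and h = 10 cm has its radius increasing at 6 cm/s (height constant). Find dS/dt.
432π cm²/s

S = 2πrh + 2πr² (lateral + bases)
dS/dt = (2πh + 4πr)·dr/dt = (2π·10 + 4π·13)·6
= 432π cm²/s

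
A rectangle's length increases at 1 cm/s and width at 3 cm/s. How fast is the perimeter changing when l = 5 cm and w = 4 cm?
8 cm/s

P = 2(l + w)
dP/dt = 2(dl/dt + dw/dt) = 2(1 + 3) = 8 cm/s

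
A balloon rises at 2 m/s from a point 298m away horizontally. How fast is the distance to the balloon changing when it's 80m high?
80√23801/23801 ≈ 0.5186 m/s

z² = 298² + y²
z = √(298² + 80²) = 2√23801
dz/dt = y/z · dy/dt = 80/(2√23801) · 2 = 80√23801/23801 ≈ 0.5186 m/s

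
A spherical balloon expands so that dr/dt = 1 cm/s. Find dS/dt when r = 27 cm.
216π cm²/s

S = 4πr²
dS/dt = dS/dr · dr/dt = 8πr · 1
At r = 27: dS/dt = 216π cm²/s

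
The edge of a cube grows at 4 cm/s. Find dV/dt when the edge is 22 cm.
5808 cm³/s

V = s³
dV/dt = 3s² · ds/dt = 3·22²·4 = 5808 cm³/s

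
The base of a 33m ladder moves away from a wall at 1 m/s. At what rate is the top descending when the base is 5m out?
5√266/532 ≈ 0.1533 m/s

x² + y² = 33²
2x·dx/dt + 2y·dy/dt = 0
dy/dt = -x/y · dx/dt = -5/(2√266) · 1 = -5√266/532 m/s
The top is descending at 5√266/532 ≈ 0.1533 m/s.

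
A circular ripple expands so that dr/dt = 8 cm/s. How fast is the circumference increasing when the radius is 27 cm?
16π cm/s

C = 2πr
dC/dt = 2π · dr/dt = 2π · 8 = 16π cm/s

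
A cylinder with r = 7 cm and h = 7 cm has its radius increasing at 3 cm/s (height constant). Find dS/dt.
126π cm²/s

S = 2πrh + 2πr² (lateral + bases)
dS/dt = (2πh + 4πr)·dr/dt = (2π·7 + 4π·7)·3
= 126π cm²/s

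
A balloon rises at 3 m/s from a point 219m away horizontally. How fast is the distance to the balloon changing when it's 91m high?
273√56242/56242 ≈ 1.151 m/s

z² = 219² + y²
z = √(219² + 91²) = √56242
dz/dt = y/z · dy/dt = 91/√56242 · 3 = 273√56242/56242 ≈ 1.151 m/s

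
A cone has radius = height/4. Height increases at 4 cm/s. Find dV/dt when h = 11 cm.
121π/4 cm³/s

V = (1/3)π(h/4)²h = πh³/48
dV/dt = πh²/16 · 4
At h = 11: dV/dt = 121π/4 cm³/s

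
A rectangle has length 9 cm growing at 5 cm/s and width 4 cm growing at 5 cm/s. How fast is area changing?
65 cm²/s

A = lw
dA/dt = w·dl/dt + l·dw/dt = 4·5 + 9·5 = 65 cm²/s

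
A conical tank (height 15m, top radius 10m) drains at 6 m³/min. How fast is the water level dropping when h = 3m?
3/(2π) ≈ 0.4775 m/min

r/h = 10/15, so r = (2/3)h
V = (1/3)πr²h = (1/3)π((2/3)h)²h = (4/27)πh³
dV/dh = (4/9)πh²
dh/dt = (dV/dt)/(dV/dh) = -6/((4/9)π·3²) = -3/(2π) m/min
The level is dropping at 3/(2π) ≈ 0.4775 m/min.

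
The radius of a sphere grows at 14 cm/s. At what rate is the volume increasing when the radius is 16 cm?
14336π cm³/s

V = (4/3)πr³
dV/dt = dV/dr · dr/dt = 4πr² · 14
At r = 16: dV/dt = 14336π cm³/s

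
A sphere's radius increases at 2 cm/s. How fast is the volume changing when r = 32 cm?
8192π cm³/s

V = (4/3)πr³
dV/dt = dV/dr · dr/dt = 4πr² · 2
At r = 32: dV/dt = 8192π cm³/s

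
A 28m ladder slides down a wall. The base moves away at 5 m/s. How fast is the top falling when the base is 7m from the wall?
√15/3 ≈ 1.291 m/s

x² + y² = 28²
2x·dx/dt + 2y·dy/dt = 0
dy/dt = -x/y · dx/dt = -7/(7√15) · 5 = -√15/3 m/s
The top is descending at √15/3 ≈ 1.291 m/s.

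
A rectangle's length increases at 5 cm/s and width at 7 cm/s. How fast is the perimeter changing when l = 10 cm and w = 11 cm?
24 cm/s

P = 2(l + w)
dP/dt = 2(dl/dt + dw/dt) = 2(5 + 7) = 24 cm/s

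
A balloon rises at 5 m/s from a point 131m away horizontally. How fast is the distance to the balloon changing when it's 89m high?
445√25082/25082 ≈ 2.81 m/s

z² = 131² + y²
z = √(131² + 89²) = √25082
dz/dt = y/z · dy/dt = 89/√25082 · 5 = 445√25082/25082 ≈ 2.81 m/s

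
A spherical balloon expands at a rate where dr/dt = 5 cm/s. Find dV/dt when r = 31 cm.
19220π cm³/s

V = (4/3)πr³
dV/dt = dV/dr · dr/dt = 4πr² · 5
At r = 31: dV/dt = 19220π cm³/s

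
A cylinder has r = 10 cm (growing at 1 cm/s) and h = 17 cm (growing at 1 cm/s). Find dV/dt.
440π cm³/s

V = πr²h
dV/dt = 2πrh·dr/dt + πr²·dh/dt
= 2π(10)(17)(1) + π(10)²(1)
= 440π cm³/s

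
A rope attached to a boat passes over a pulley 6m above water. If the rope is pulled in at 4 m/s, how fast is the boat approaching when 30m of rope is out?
5√6/3 ≈ 4.082 m/s

rope² = x² + 6²
x = √(30² - 6²) = 12√6
dx/dt = (rope/x) · d(rope)/dt = (30/(12√6)) · (-4) = -5√6/3 m/s
The boat approaches at 5√6/3 ≈ 4.082 m/s.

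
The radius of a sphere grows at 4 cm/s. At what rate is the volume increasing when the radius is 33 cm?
17424π cm³/s

V = (4/3)πr³
dV/dt = dV/dr · dr/dt = 4πr² · 4
At r = 33: dV/dt = 17424π cm³/s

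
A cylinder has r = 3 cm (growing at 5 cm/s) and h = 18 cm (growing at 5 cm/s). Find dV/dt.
585π cm³/s

V = πr²h
dV/dt = 2πrh·dr/dt + πr²·dh/dt
= 2π(3)(18)(5) + π(3)²(5)
= 585π cm³/s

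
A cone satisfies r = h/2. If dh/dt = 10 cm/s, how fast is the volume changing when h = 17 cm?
1445π/2 cm³/s

V = (1/3)π(h/2)²h = πh³/12
dV/dt = πh²/4 · 10
At h = 17: dV/dt = 1445π/2 cm³/s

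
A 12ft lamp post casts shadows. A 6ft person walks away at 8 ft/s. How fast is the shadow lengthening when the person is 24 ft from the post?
8 ft/s

By similar triangles: 12/(x+s) = 6/s
Solving: s = 6x/6
ds/dt = 6/6 · dx/dt = 1 · 8 = 8 ft/s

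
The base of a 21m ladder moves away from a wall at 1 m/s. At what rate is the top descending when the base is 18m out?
6√13/13 ≈ 1.664 m/s

x² + y² = 21²
2x·dx/dt + 2y·dy/dt = 0
dy/dt = -x/y · dx/dt = -18/(3√13) · 1 = -6√13/13 m/s
The top is descending at 6√13/13 ≈ 1.664 m/s.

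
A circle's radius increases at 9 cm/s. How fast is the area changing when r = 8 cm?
144π cm²/s

A = πr²
dA/dt = 2πr · dr/dt = 2π(8)(9) = 144π cm²/s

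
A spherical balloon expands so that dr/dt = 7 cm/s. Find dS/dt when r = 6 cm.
336π cm²/s

S = 4πr²
dS/dt = dS/dr · dr/dt = 8πr · 7
At r = 6: dS/dt = 336π cm²/s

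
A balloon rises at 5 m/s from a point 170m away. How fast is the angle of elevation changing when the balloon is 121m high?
0.019522 rad/s

tan(θ) = y/170
sec²(θ) · dθ/dt = (1/170) · dy/dt
dθ/dt = cos²(θ)/170 · 5 = 170/(170² + 121²) · 5
dθ/dt = 0.019522 rad/s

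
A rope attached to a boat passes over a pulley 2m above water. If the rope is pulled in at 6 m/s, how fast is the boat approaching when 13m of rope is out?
26√165/55 ≈ 6.072 m/s

rope² = x² + 2²
x = √(13² - 2²) = √165
dx/dt = (rope/x) · d(rope)/dt = (13/√165) · (-6) = -26√165/55 m/s
The boat approaches at 26√165/55 ≈ 6.072 m/s.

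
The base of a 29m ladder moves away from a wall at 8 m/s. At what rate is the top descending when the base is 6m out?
48√805/805 ≈ 1.692 m/s

x² + y² = 29²
2x·dx/dt + 2y·dy/dt = 0
dy/dt = -x/y · dx/dt = -6/√805 · 8 = -48√805/805 m/s
The top is descending at 48√805/805 ≈ 1.692 m/s.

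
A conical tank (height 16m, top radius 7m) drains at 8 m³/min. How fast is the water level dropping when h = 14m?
512/(2401π) ≈ 0.06788 m/min

r/h = 7/16, so r = (7/16)h
V = (1/3)πr²h = (1/3)π((7/16)h)²h = (49/768)πh³
dV/dh = (49/256)πh²
dh/dt = (dV/dt)/(dV/dh) = -8/((49/256)π·14²) = -512/(2401π) m/min
The level is dropping at 512/(2401π) ≈ 0.06788 m/min.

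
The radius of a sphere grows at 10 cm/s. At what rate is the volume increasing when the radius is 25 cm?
25000π cm³/s

V = (4/3)πr³
dV/dt = dV/dr · dr/dt = 4πr² · 10
At r = 25: dV/dt = 25000π cm³/s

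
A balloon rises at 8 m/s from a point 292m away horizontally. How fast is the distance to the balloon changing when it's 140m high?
140√6554/3277 ≈ 3.459 m/s

z² = 292² + y²
z = √(292² + 140²) = 4√6554
dz/dt = y/z · dy/dt = 140/(4√6554) · 8 = 140√6554/3277 ≈ 3.459 m/s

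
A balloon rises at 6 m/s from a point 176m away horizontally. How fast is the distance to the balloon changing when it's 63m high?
378√34945/34945 ≈ 2.022 m/s

z² = 176² + y²
z = √(176² + 63²) = √34945
dz/dt = y/z · dy/dt = 63/√34945 · 6 = 378√34945/34945 ≈ 2.022 m/s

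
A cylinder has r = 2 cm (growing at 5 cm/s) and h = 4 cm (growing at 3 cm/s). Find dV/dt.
92π cm³/s

V = πr²h
dV/dt = 2πrh·dr/dt + πr²·dh/dt
= 2π(2)(4)(5) + π(2)²(3)
= 92π cm³/s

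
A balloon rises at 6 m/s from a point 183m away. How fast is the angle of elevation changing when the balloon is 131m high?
0.021678 rad/s

tan(θ) = y/183
sec²(θ) · dθ/dt = (1/183) · dy/dt
dθ/dt = cos²(θ)/183 · 6 = 183/(183² + 131²) · 6
dθ/dt = 0.021678 rad/s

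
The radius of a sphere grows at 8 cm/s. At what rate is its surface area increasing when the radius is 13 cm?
832π cm²/s

S = 4πr²
dS/dt = dS/dr · dr/dt = 8πr · 8
At r = 13: dS/dt = 832π cm²/s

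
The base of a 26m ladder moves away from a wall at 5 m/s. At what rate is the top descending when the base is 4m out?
2√165/33 ≈ 0.7785 m/s

x² + y² = 26²
2x·dx/dt + 2y·dy/dt = 0
dy/dt = -x/y · dx/dt = -4/(2√165) · 5 = -2√165/33 m/s
The top is descending at 2√165/33 ≈ 0.7785 m/s.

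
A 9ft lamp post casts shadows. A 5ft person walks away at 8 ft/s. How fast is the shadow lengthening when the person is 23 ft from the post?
10 ft/s

By similar triangles: 9/(x+s) = 5/s
Solving: s = 5x/4
ds/dt = 5/4 · dx/dt = 5/4 · 8 = 10 ft/s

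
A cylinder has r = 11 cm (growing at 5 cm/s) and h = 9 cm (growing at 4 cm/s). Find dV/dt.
1474π cm³/s

V = πr²h
dV/dt = 2πrh·dr/dt + πr²·dh/dt
= 2π(11)(9)(5) + π(11)²(4)
= 1474π cm³/s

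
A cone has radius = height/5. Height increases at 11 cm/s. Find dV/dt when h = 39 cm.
16731π/25 cm³/s

V = (1/3)π(h/5)²h = πh³/75
dV/dt = πh²/25 · 11
At h = 39: dV/dt = 16731π/25 cm³/s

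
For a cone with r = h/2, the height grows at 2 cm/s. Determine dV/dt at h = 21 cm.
441π/2 cm³/s

V = (1/3)π(h/2)²h = πh³/12
dV/dt = πh²/4 · 2
At h = 21: dV/dt = 441π/2 cm³/s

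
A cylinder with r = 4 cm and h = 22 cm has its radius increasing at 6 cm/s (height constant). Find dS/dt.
360π cm²/s

S = 2πrh + 2πr² (lateral + bases)
dS/dt = (2πh + 4πr)·dr/dt = (2π·22 + 4π·4)·6
= 360π cm²/s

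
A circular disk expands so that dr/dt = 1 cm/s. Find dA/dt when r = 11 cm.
22π cm²/s

A = πr²
dA/dt = 2πr · dr/dt = 2π(11)(1) = 22π cm²/s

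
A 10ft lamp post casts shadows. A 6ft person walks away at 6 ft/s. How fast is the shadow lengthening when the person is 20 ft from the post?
9 ft/s

By similar triangles: 10/(x+s) = 6/s
Solving: s = 6x/4
ds/dt = 6/4 · dx/dt = 3/2 · 6 = 9 ft/s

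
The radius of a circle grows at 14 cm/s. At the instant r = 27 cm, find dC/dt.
28π cm/s

C = 2πr
dC/dt = 2π · dr/dt = 2π · 14 = 28π cm/s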